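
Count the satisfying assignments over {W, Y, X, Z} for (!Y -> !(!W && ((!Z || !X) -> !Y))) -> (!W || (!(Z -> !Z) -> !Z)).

Initial set: {T ((!Y -> !(!W && ((!Z || !X) -> !Y))) -> (!W || (!(Z -> !Z) -> !Z)))}.
T ((!Y -> !(!W && ((!Z || !X) -> !Y))) -> (!W || (!(Z -> !Z) -> !Z))): β-rule — branch into F (!Y -> !(!W && ((!Z || !X) -> !Y)))  //  T (!W || (!(Z -> !Z) -> !Z)).
  branch 1 (add F (!Y -> !(!W && ((!Z || !X) -> !Y)))):
    F (!Y -> !(!W && ((!Z || !X) -> !Y))): α-rule — add T !Y, F !(!W && ((!Z || !X) -> !Y)).
    F !(!W && ((!Z || !X) -> !Y)): α-rule — add T !W, T ((!Z || !X) -> !Y).
    T ((!Z || !X) -> !Y): β-rule — branch into F (!Z || !X)  //  T !Y.
      branch 1.1 (add F (!Z || !X)):
        F (!Z || !X): α-rule — add F !Z, F !X.
        ○ open, literals {W=false, X=true, Y=false, Z=true}.
      branch 1.2 (add T !Y):
        ○ open, literals {W=false, Y=false}.
  branch 2 (add T (!W || (!(Z -> !Z) -> !Z))):
    T (!W || (!(Z -> !Z) -> !Z)): β-rule — branch into T !W  //  T (!(Z -> !Z) -> !Z).
      branch 2.1 (add T !W):
        ○ open, literals {W=false}.
      branch 2.2 (add T (!(Z -> !Z) -> !Z)):
        T (!(Z -> !Z) -> !Z): β-rule — branch into F !(Z -> !Z)  //  T !Z.
          branch 2.2.1 (add F !(Z -> !Z)):
            F !(Z -> !Z): β-rule — branch into F Z  //  T !Z.
              branch 2.2.1.1 (add F Z):
                ○ open, literals {Z=false}.
              branch 2.2.1.2 (add T !Z):
                ○ open, literals {Z=false}.
          branch 2.2.2 (add T !Z):
            ○ open, literals {Z=false}.
0 branches closed, 6 open.
Each open branch fixes some atoms; the unmentioned ones are free. Counting distinct full assignments: branch {W=false, X=true, Y=false, Z=true} (none free) contributes 1 new; branch {W=false, Y=false} (X, Z) contributes 3 new; branch {W=false} (Y, X, Z) contributes 4 new; branch {Z=false} (W, Y, X) contributes 4 new; branch {Z=false} (W, Y, X) contributes 0 new; branch {Z=false} (W, Y, X) contributes 0 new. Total: 12.

12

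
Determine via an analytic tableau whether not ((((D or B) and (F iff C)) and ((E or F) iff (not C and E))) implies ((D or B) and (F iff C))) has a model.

Unsatisfiable

Initial set: {not ((((D or B) and (F iff C)) and ((E or F) iff (not C and E))) implies ((D or B) and (F iff C)))}.
not ((((D or B) and (F iff C)) and ((E or F) iff (not C and E))) implies ((D or B) and (F iff C))): α-rule — add (((D or B) and (F iff C)) and ((E or F) iff (not C and E))), not ((D or B) and (F iff C)).
(((D or B) and (F iff C)) and ((E or F) iff (not C and E))): α-rule — add ((D or B) and (F iff C)), ((E or F) iff (not C and E)).
((D or B) and (F iff C)): α-rule — add (D or B), (F iff C).
not ((D or B) and (F iff C)): β-rule — branch into not (D or B)  //  not (F iff C).
  branch 1 (add not (D or B)):
    not (D or B): α-rule — add not D, not B.
    ((E or F) iff (not C and E)): β-rule — branch into (E or F), (not C and E)  //  not (E or F), not (not C and E).
      branch 1.1 (add (E or F), (not C and E)):
        (not C and E): α-rule — add not C, E.
        (D or B): β-rule — branch into D  //  B.
          branch 1.1.1 (add D):
            × closes — contains both D and not D.
          branch 1.1.2 (add B):
            × closes — contains both B and not B.
      branch 1.2 (add not (E or F), not (not C and E)):
        not (E or F): α-rule — add not E, not F.
        (D or B): β-rule — branch into D  //  B.
          branch 1.2.1 (add D):
            × closes — contains both D and not D.
          branch 1.2.2 (add B):
            × closes — contains both B and not B.
  branch 2 (add not (F iff C)):
    ((E or F) iff (not C and E)): β-rule — branch into (E or F), (not C and E)  //  not (E or F), not (not C and E).
      branch 2.1 (add (E or F), (not C and E)):
        (not C and E): α-rule — add not C, E.
        (D or B): β-rule — branch into D  //  B.
          branch 2.1.1 (add D):
            (F iff C): β-rule — branch into F, C  //  not F, not C.
              branch 2.1.1.1 (add F, C):
                × closes — contains both C and not C.
              branch 2.1.1.2 (add not F, not C):
                not (F iff C): β-rule — branch into F, not C  //  not F, C.
                  branch 2.1.1.2.1 (add F, not C):
                    × closes — contains both F and not F.
                  branch 2.1.1.2.2 (add not F, C):
                    × closes — contains both C and not C.
          branch 2.1.2 (add B):
            (F iff C): β-rule — branch into F, C  //  not F, not C.
              branch 2.1.2.1 (add F, C):
                × closes — contains both C and not C.
              branch 2.1.2.2 (add not F, not C):
                not (F iff C): β-rule — branch into F, not C  //  not F, C.
                  branch 2.1.2.2.1 (add F, not C):
                    × closes — contains both F and not F.
                  branch 2.1.2.2.2 (add not F, C):
                    × closes — contains both C and not C.
      branch 2.2 (add not (E or F), not (not C and E)):
        not (E or F): α-rule — add not E, not F.
        (D or B): β-rule — branch into D  //  B.
          branch 2.2.1 (add D):
            (F iff C): β-rule — branch into F, C  //  not F, not C.
              branch 2.2.1.1 (add F, C):
                × closes — contains both F and not F.
              branch 2.2.1.2 (add not F, not C):
                not (F iff C): β-rule — branch into F, not C  //  not F, C.
                  branch 2.2.1.2.1 (add F, not C):
                    × closes — contains both F and not F.
                  branch 2.2.1.2.2 (add not F, C):
                    × closes — contains both C and not C.
          branch 2.2.2 (add B):
            (F iff C): β-rule — branch into F, C  //  not F, not C.
              branch 2.2.2.1 (add F, C):
                × closes — contains both F and not F.
              branch 2.2.2.2 (add not F, not C):
                not (F iff C): β-rule — branch into F, not C  //  not F, C.
                  branch 2.2.2.2.1 (add F, not C):
                    × closes — contains both F and not F.
                  branch 2.2.2.2.2 (add not F, C):
                    × closes — contains both C and not C.
All 16 branches close.
Every branch closed; the formula is unsatisfiable.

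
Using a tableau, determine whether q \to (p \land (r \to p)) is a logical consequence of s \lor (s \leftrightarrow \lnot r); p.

Yes

Initial set: {(s \lor (s \leftrightarrow \lnot r)); p; \lnot (q \to (p \land (r \to p)))}.
\lnot (q \to (p \land (r \to p))): α-rule — add q, \lnot (p \land (r \to p)).
(s \lor (s \leftrightarrow \lnot r)): β-rule — branch into s  //  (s \leftrightarrow \lnot r).
  branch 1 (add s):
    \lnot (p \land (r \to p)): β-rule — branch into \lnot p  //  \lnot (r \to p).
      branch 1.1 (add \lnot p):
        × closes — contains both p and \lnot p.
      branch 1.2 (add \lnot (r \to p)):
        \lnot (r \to p): α-rule — add r, \lnot p.
        × closes — contains both p and \lnot p.
  branch 2 (add (s \leftrightarrow \lnot r)):
    \lnot (p \land (r \to p)): β-rule — branch into \lnot p  //  \lnot (r \to p).
      branch 2.1 (add \lnot p):
        × closes — contains both p and \lnot p.
      branch 2.2 (add \lnot (r \to p)):
        \lnot (r \to p): α-rule — add r, \lnot p.
        × closes — contains both p and \lnot p.
All 4 branches close.
Every branch closed, so the premises entail the conclusion.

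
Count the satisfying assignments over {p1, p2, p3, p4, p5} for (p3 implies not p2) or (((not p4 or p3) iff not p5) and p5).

Initial set: {((p3 implies not p2) or (((not p4 or p3) iff not p5) and p5))}.
((p3 implies not p2) or (((not p4 or p3) iff not p5) and p5)): β-rule — branch into (p3 implies not p2)  //  (((not p4 or p3) iff not p5) and p5).
  branch 1 (add (p3 implies not p2)):
    (p3 implies not p2): β-rule — branch into not p3  //  not p2.
      branch 1.1 (add not p3):
        ○ open, literals {p3=false}.
      branch 1.2 (add not p2):
        ○ open, literals {p2=false}.
  branch 2 (add (((not p4 or p3) iff not p5) and p5)):
    (((not p4 or p3) iff not p5) and p5): α-rule — add ((not p4 or p3) iff not p5), p5.
    ((not p4 or p3) iff not p5): β-rule — branch into (not p4 or p3), not p5  //  not (not p4 or p3), not not p5.
      branch 2.1 (add (not p4 or p3), not p5):
        × closes — contains both p5 and not p5.
      branch 2.2 (add not (not p4 or p3), not not p5):
        not (not p4 or p3): α-rule — add not not p4, not p3.
        ○ open, literals {p3=false, p4=true, p5=true}.
1 branch closed, 3 open.
Each open branch fixes some atoms; the unmentioned ones are free. Counting distinct full assignments: branch {p3=false} (p1, p2, p4, p5) contributes 16 new; branch {p2=false} (p1, p3, p4, p5) contributes 8 new; branch {p3=false, p4=true, p5=true} (p1, p2) contributes 0 new. Total: 24.

24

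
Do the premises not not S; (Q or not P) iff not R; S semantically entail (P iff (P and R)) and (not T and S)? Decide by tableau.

Initial set: {not not S; ((Q or not P) iff not R); S; not ((P iff (P and R)) and (not T and S))}.
not not S: drop double negation, giving S.
((Q or not P) iff not R): β-rule — branch into (Q or not P), not R  //  not (Q or not P), not not R.
  branch 1 (add (Q or not P), not R):
    not ((P iff (P and R)) and (not T and S)): β-rule — branch into not (P iff (P and R))  //  not (not T and S).
      branch 1.1 (add not (P iff (P and R))):
        (Q or not P): β-rule — branch into Q  //  not P.
          branch 1.1.1 (add Q):
            not (P iff (P and R)): β-rule — branch into P, not (P and R)  //  not P, (P and R).
              branch 1.1.1.1 (add P, not (P and R)):
                not (P and R): β-rule — branch into not P  //  not R.
                  branch 1.1.1.1.1 (add not P):
                    × closes — contains both P and not P.
                  branch 1.1.1.1.2 (add not R):
                    ○ open, literals {P=true, Q=true, R=false, S=true}.
              branch 1.1.1.2 (add not P, (P and R)):
                (P and R): α-rule — add P, R.
                × closes — contains both P and not P.
          branch 1.1.2 (add not P):
            not (P iff (P and R)): β-rule — branch into P, not (P and R)  //  not P, (P and R).
              branch 1.1.2.1 (add P, not (P and R)):
                × closes — contains both P and not P.
              branch 1.1.2.2 (add not P, (P and R)):
                (P and R): α-rule — add P, R.
                × closes — contains both P and not P.
      branch 1.2 (add not (not T and S)):
        (Q or not P): β-rule — branch into Q  //  not P.
          branch 1.2.1 (add Q):
            not (not T and S): β-rule — branch into not not T  //  not S.
              branch 1.2.1.1 (add not not T):
                ○ open, literals {Q=true, R=false, S=true, T=true}.
              branch 1.2.1.2 (add not S):
                × closes — contains both S and not S.
          branch 1.2.2 (add not P):
            not (not T and S): β-rule — branch into not not T  //  not S.
              branch 1.2.2.1 (add not not T):
                ○ open, literals {P=false, R=false, S=true, T=true}.
              branch 1.2.2.2 (add not S):
                × closes — contains both S and not S.
  branch 2 (add not (Q or not P), not not R):
    not (Q or not P): α-rule — add not Q, not not P.
    not ((P iff (P and R)) and (not T and S)): β-rule — branch into not (P iff (P and R))  //  not (not T and S).
      branch 2.1 (add not (P iff (P and R))):
        not (P iff (P and R)): β-rule — branch into P, not (P and R)  //  not P, (P and R).
          branch 2.1.1 (add P, not (P and R)):
            not (P and R): β-rule — branch into not P  //  not R.
              branch 2.1.1.1 (add not P):
                × closes — contains both P and not P.
              branch 2.1.1.2 (add not R):
                × closes — contains both R and not R.
          branch 2.1.2 (add not P, (P and R)):
            × closes — contains both P and not P.
      branch 2.2 (add not (not T and S)):
        not (not T and S): β-rule — branch into not not T  //  not S.
          branch 2.2.1 (add not not T):
            ○ open, literals {P=true, Q=false, R=true, S=true, T=true}.
          branch 2.2.2 (add not S):
            × closes — contains both S and not S.
10 branches closed, 4 open.
An open branch gives a countermodel: P=true, Q=true, R=false, S=true (unmentioned atoms arbitrary); the premises hold there but the conclusion fails.

No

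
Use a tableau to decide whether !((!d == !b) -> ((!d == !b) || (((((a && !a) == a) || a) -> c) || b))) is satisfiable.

Unsatisfiable

Initial set: {!((!d == !b) -> ((!d == !b) || (((((a && !a) == a) || a) -> c) || b)))}.
!((!d == !b) -> ((!d == !b) || (((((a && !a) == a) || a) -> c) || b))): α-rule — add (!d == !b), !((!d == !b) || (((((a && !a) == a) || a) -> c) || b)).
!((!d == !b) || (((((a && !a) == a) || a) -> c) || b)): α-rule — add !(!d == !b), !(((((a && !a) == a) || a) -> c) || b).
!(((((a && !a) == a) || a) -> c) || b): α-rule — add !((((a && !a) == a) || a) -> c), !b.
!((((a && !a) == a) || a) -> c): α-rule — add (((a && !a) == a) || a), !c.
(!d == !b): β-rule — branch into !d, !b  //  !!d, !!b.
  branch 1 (add !d, !b):
    !(!d == !b): β-rule — branch into !d, !!b  //  !!d, !b.
      branch 1.1 (add !d, !!b):
        × closes — contains both b and !b.
      branch 1.2 (add !!d, !b):
        × closes — contains both d and !d.
  branch 2 (add !!d, !!b):
    × closes — contains both b and !b.
All 3 branches close.
Every branch closed; the formula is unsatisfiable.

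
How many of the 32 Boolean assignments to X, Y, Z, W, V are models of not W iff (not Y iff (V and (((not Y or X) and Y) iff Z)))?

16

Initial set: {(not W iff (not Y iff (V and (((not Y or X) and Y) iff Z))))}.
(not W iff (not Y iff (V and (((not Y or X) and Y) iff Z)))): β-rule — branch into not W, (not Y iff (V and (((not Y or X) and Y) iff Z)))  //  not not W, not (not Y iff (V and (((not Y or X) and Y) iff Z))).
  branch 1 (add not W, (not Y iff (V and (((not Y or X) and Y) iff Z)))):
    (not Y iff (V and (((not Y or X) and Y) iff Z))): β-rule — branch into not Y, (V and (((not Y or X) and Y) iff Z))  //  not not Y, not (V and (((not Y or X) and Y) iff Z)).
      branch 1.1 (add not Y, (V and (((not Y or X) and Y) iff Z))):
        (V and (((not Y or X) and Y) iff Z)): α-rule — add V, (((not Y or X) and Y) iff Z).
        (((not Y or X) and Y) iff Z): β-rule — branch into ((not Y or X) and Y), Z  //  not ((not Y or X) and Y), not Z.
          branch 1.1.1 (add ((not Y or X) and Y), Z):
            ((not Y or X) and Y): α-rule — add (not Y or X), Y.
            × closes — contains both Y and not Y.
          branch 1.1.2 (add not ((not Y or X) and Y), not Z):
            not ((not Y or X) and Y): β-rule — branch into not (not Y or X)  //  not Y.
              branch 1.1.2.1 (add not (not Y or X)):
                not (not Y or X): α-rule — add not not Y, not X.
                × closes — contains both Y and not Y.
              branch 1.1.2.2 (add not Y):
                ○ open, literals {V=1, W=0, Y=0, Z=0}.
      branch 1.2 (add not not Y, not (V and (((not Y or X) and Y) iff Z))):
        not (V and (((not Y or X) and Y) iff Z)): β-rule — branch into not V  //  not (((not Y or X) and Y) iff Z).
          branch 1.2.1 (add not V):
            ○ open, literals {V=0, W=0, Y=1}.
          branch 1.2.2 (add not (((not Y or X) and Y) iff Z)):
            not (((not Y or X) and Y) iff Z): β-rule — branch into ((not Y or X) and Y), not Z  //  not ((not Y or X) and Y), Z.
              branch 1.2.2.1 (add ((not Y or X) and Y), not Z):
                ((not Y or X) and Y): α-rule — add (not Y or X), Y.
                (not Y or X): β-rule — branch into not Y  //  X.
                  branch 1.2.2.1.1 (add not Y):
                    × closes — contains both Y and not Y.
                  branch 1.2.2.1.2 (add X):
                    ○ open, literals {W=0, X=1, Y=1, Z=0}.
              branch 1.2.2.2 (add not ((not Y or X) and Y), Z):
                not ((not Y or X) and Y): β-rule — branch into not (not Y or X)  //  not Y.
                  branch 1.2.2.2.1 (add not (not Y or X)):
                    not (not Y or X): α-rule — add not not Y, not X.
                    ○ open, literals {W=0, X=0, Y=1, Z=1}.
                  branch 1.2.2.2.2 (add not Y):
                    × closes — contains both Y and not Y.
  branch 2 (add not not W, not (not Y iff (V and (((not Y or X) and Y) iff Z)))):
    not (not Y iff (V and (((not Y or X) and Y) iff Z))): β-rule — branch into not Y, not (V and (((not Y or X) and Y) iff Z))  //  not not Y, (V and (((not Y or X) and Y) iff Z)).
      branch 2.1 (add not Y, not (V and (((not Y or X) and Y) iff Z))):
        not (V and (((not Y or X) and Y) iff Z)): β-rule — branch into not V  //  not (((not Y or X) and Y) iff Z).
          branch 2.1.1 (add not V):
            ○ open, literals {V=0, W=1, Y=0}.
          branch 2.1.2 (add not (((not Y or X) and Y) iff Z)):
            not (((not Y or X) and Y) iff Z): β-rule — branch into ((not Y or X) and Y), not Z  //  not ((not Y or X) and Y), Z.
              branch 2.1.2.1 (add ((not Y or X) and Y), not Z):
                ((not Y or X) and Y): α-rule — add (not Y or X), Y.
                × closes — contains both Y and not Y.
              branch 2.1.2.2 (add not ((not Y or X) and Y), Z):
                not ((not Y or X) and Y): β-rule — branch into not (not Y or X)  //  not Y.
                  branch 2.1.2.2.1 (add not (not Y or X)):
                    not (not Y or X): α-rule — add not not Y, not X.
                    × closes — contains both Y and not Y.
                  branch 2.1.2.2.2 (add not Y):
                    ○ open, literals {W=1, Y=0, Z=1}.
      branch 2.2 (add not not Y, (V and (((not Y or X) and Y) iff Z))):
        (V and (((not Y or X) and Y) iff Z)): α-rule — add V, (((not Y or X) and Y) iff Z).
        (((not Y or X) and Y) iff Z): β-rule — branch into ((not Y or X) and Y), Z  //  not ((not Y or X) and Y), not Z.
          branch 2.2.1 (add ((not Y or X) and Y), Z):
            ((not Y or X) and Y): α-rule — add (not Y or X), Y.
            (not Y or X): β-rule — branch into not Y  //  X.
              branch 2.2.1.1 (add not Y):
                × closes — contains both Y and not Y.
              branch 2.2.1.2 (add X):
                ○ open, literals {V=1, W=1, X=1, Y=1, Z=1}.
          branch 2.2.2 (add not ((not Y or X) and Y), not Z):
            not ((not Y or X) and Y): β-rule — branch into not (not Y or X)  //  not Y.
              branch 2.2.2.1 (add not (not Y or X)):
                not (not Y or X): α-rule — add not not Y, not X.
                ○ open, literals {V=1, W=1, X=0, Y=1, Z=0}.
              branch 2.2.2.2 (add not Y):
                × closes — contains both Y and not Y.
8 branches closed, 8 open.
Each open branch fixes some atoms; the unmentioned ones are free. Counting distinct full assignments: branch {V=1, W=0, Y=0, Z=0} (X) contributes 2 new; branch {V=0, W=0, Y=1} (X, Z) contributes 4 new; branch {W=0, X=1, Y=1, Z=0} (V) contributes 1 new; branch {W=0, X=0, Y=1, Z=1} (V) contributes 1 new; branch {V=0, W=1, Y=0} (X, Z) contributes 4 new; branch {W=1, Y=0, Z=1} (X, V) contributes 2 new; branch {V=1, W=1, X=1, Y=1, Z=1} (none free) contributes 1 new; branch {V=1, W=1, X=0, Y=1, Z=0} (none free) contributes 1 new. Total: 16.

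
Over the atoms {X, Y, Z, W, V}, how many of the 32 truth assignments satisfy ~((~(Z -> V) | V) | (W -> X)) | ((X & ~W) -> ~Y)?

Initial set: {(~((~(Z -> V) | V) | (W -> X)) | ((X & ~W) -> ~Y))}.
(~((~(Z -> V) | V) | (W -> X)) | ((X & ~W) -> ~Y)): β-rule — branch into ~((~(Z -> V) | V) | (W -> X))  //  ((X & ~W) -> ~Y).
  branch 1 (add ~((~(Z -> V) | V) | (W -> X))):
    ~((~(Z -> V) | V) | (W -> X)): α-rule — add ~(~(Z -> V) | V), ~(W -> X).
    ~(~(Z -> V) | V): α-rule — add ~~(Z -> V), ~V.
    ~(W -> X): α-rule — add W, ~X.
    ~~(Z -> V): β-rule — branch into ~Z  //  V.
      branch 1.1 (add ~Z):
        ○ open, literals {V=F, W=T, X=F, Z=F}.
      branch 1.2 (add V):
        × closes — contains both V and ~V.
  branch 2 (add ((X & ~W) -> ~Y)):
    ((X & ~W) -> ~Y): β-rule — branch into ~(X & ~W)  //  ~Y.
      branch 2.1 (add ~(X & ~W)):
        ~(X & ~W): β-rule — branch into ~X  //  ~~W.
          branch 2.1.1 (add ~X):
            ○ open, literals {X=F}.
          branch 2.1.2 (add ~~W):
            ○ open, literals {W=T}.
      branch 2.2 (add ~Y):
        ○ open, literals {Y=F}.
1 branch closed, 4 open.
Each open branch fixes some atoms; the unmentioned ones are free. Counting distinct full assignments: branch {V=F, W=T, X=F, Z=F} (Y) contributes 2 new; branch {X=F} (Y, Z, W, V) contributes 14 new; branch {W=T} (X, Y, Z, V) contributes 8 new; branch {Y=F} (X, Z, W, V) contributes 4 new. Total: 28.

28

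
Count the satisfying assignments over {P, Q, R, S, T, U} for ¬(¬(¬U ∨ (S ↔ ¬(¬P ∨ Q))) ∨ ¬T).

24

Initial set: {¬(¬(¬U ∨ (S ↔ ¬(¬P ∨ Q))) ∨ ¬T)}.
¬(¬(¬U ∨ (S ↔ ¬(¬P ∨ Q))) ∨ ¬T): α-rule — add ¬¬(¬U ∨ (S ↔ ¬(¬P ∨ Q))), ¬¬T.
¬¬(¬U ∨ (S ↔ ¬(¬P ∨ Q))): β-rule — branch into ¬U  //  (S ↔ ¬(¬P ∨ Q)).
  branch 1 (add ¬U):
    ○ open, literals {T=T, U=F}.
  branch 2 (add (S ↔ ¬(¬P ∨ Q))):
    (S ↔ ¬(¬P ∨ Q)): β-rule — branch into S, ¬(¬P ∨ Q)  //  ¬S, ¬¬(¬P ∨ Q).
      branch 2.1 (add S, ¬(¬P ∨ Q)):
        ¬(¬P ∨ Q): α-rule — add ¬¬P, ¬Q.
        ○ open, literals {P=T, Q=F, S=T, T=T}.
      branch 2.2 (add ¬S, ¬¬(¬P ∨ Q)):
        ¬¬(¬P ∨ Q): β-rule — branch into ¬P  //  Q.
          branch 2.2.1 (add ¬P):
            ○ open, literals {P=F, S=F, T=T}.
          branch 2.2.2 (add Q):
            ○ open, literals {Q=T, S=F, T=T}.
0 branches closed, 4 open.
Each open branch fixes some atoms; the unmentioned ones are free. Counting distinct full assignments: branch {T=T, U=F} (P, Q, R, S) contributes 16 new; branch {P=T, Q=F, S=T, T=T} (R, U) contributes 2 new; branch {P=F, S=F, T=T} (Q, R, U) contributes 4 new; branch {Q=T, S=F, T=T} (P, R, U) contributes 2 new. Total: 24.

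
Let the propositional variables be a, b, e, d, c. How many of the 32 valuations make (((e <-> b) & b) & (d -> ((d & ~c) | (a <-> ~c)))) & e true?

7

Initial set: {T ((((e <-> b) & b) & (d -> ((d & ~c) | (a <-> ~c)))) & e)}.
T ((((e <-> b) & b) & (d -> ((d & ~c) | (a <-> ~c)))) & e): α-rule — add T (((e <-> b) & b) & (d -> ((d & ~c) | (a <-> ~c)))), T e.
T (((e <-> b) & b) & (d -> ((d & ~c) | (a <-> ~c)))): α-rule — add T ((e <-> b) & b), T (d -> ((d & ~c) | (a <-> ~c))).
T ((e <-> b) & b): α-rule — add T (e <-> b), T b.
T (d -> ((d & ~c) | (a <-> ~c))): β-rule — branch into F d  //  T ((d & ~c) | (a <-> ~c)).
  branch 1 (add F d):
    T (e <-> b): β-rule — branch into T e, T b  //  F e, F b.
      branch 1.1 (add T e, T b):
        ○ open, literals {b=true, d=false, e=true}.
      branch 1.2 (add F e, F b):
        × closes — contains both e and ~e.
  branch 2 (add T ((d & ~c) | (a <-> ~c))):
    T (e <-> b): β-rule — branch into T e, T b  //  F e, F b.
      branch 2.1 (add T e, T b):
        T ((d & ~c) | (a <-> ~c)): β-rule — branch into T (d & ~c)  //  T (a <-> ~c).
          branch 2.1.1 (add T (d & ~c)):
            T (d & ~c): α-rule — add T d, T ~c.
            ○ open, literals {b=true, c=false, d=true, e=true}.
          branch 2.1.2 (add T (a <-> ~c)):
            T (a <-> ~c): β-rule — branch into T a, T ~c  //  F a, F ~c.
              branch 2.1.2.1 (add T a, T ~c):
                ○ open, literals {a=true, b=true, c=false, e=true}.
              branch 2.1.2.2 (add F a, F ~c):
                ○ open, literals {a=false, b=true, c=true, e=true}.
      branch 2.2 (add F e, F b):
        × closes — contains both e and ~e.
2 branches closed, 4 open.
Each open branch fixes some atoms; the unmentioned ones are free. Counting distinct full assignments: branch {b=true, d=false, e=true} (a, c) contributes 4 new; branch {b=true, c=false, d=true, e=true} (a) contributes 2 new; branch {a=true, b=true, c=false, e=true} (d) contributes 0 new; branch {a=false, b=true, c=true, e=true} (d) contributes 1 new. Total: 7.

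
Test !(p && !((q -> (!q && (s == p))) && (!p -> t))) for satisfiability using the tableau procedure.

Initial set: {T !(p && !((q -> (!q && (s == p))) && (!p -> t)))}.
T !(p && !((q -> (!q && (s == p))) && (!p -> t))): β-rule — branch into F p  //  F !((q -> (!q && (s == p))) && (!p -> t)).
  branch 1 (add F p):
    ○ open, literals {p=0}.
  branch 2 (add F !((q -> (!q && (s == p))) && (!p -> t))):
    F !((q -> (!q && (s == p))) && (!p -> t)): α-rule — add T (q -> (!q && (s == p))), T (!p -> t).
    T (q -> (!q && (s == p))): β-rule — branch into F q  //  T (!q && (s == p)).
      branch 2.1 (add F q):
        T (!p -> t): β-rule — branch into F !p  //  T t.
          branch 2.1.1 (add F !p):
            ○ open, literals {p=1, q=0}.
          branch 2.1.2 (add T t):
            ○ open, literals {q=0, t=1}.
      branch 2.2 (add T (!q && (s == p))):
        T (!q && (s == p)): α-rule — add T !q, T (s == p).
        T (!p -> t): β-rule — branch into F !p  //  T t.
          branch 2.2.1 (add F !p):
            T (s == p): β-rule — branch into T s, T p  //  F s, F p.
              branch 2.2.1.1 (add T s, T p):
                ○ open, literals {p=1, q=0, s=1}.
              branch 2.2.1.2 (add F s, F p):
                × closes — contains both p and !p.
          branch 2.2.2 (add T t):
            T (s == p): β-rule — branch into T s, T p  //  F s, F p.
              branch 2.2.2.1 (add T s, T p):
                ○ open, literals {p=1, q=0, s=1, t=1}.
              branch 2.2.2.2 (add F s, F p):
                ○ open, literals {p=0, q=0, s=0, t=1}.
1 branch closed, 6 open.
An open branch gives a satisfying assignment: p=0.

Satisfiable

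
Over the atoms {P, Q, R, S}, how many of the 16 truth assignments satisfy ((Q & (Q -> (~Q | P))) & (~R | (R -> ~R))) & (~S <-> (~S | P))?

Initial set: {T (((Q & (Q -> (~Q | P))) & (~R | (R -> ~R))) & (~S <-> (~S | P)))}.
T (((Q & (Q -> (~Q | P))) & (~R | (R -> ~R))) & (~S <-> (~S | P))): α-rule — add T ((Q & (Q -> (~Q | P))) & (~R | (R -> ~R))), T (~S <-> (~S | P)).
T ((Q & (Q -> (~Q | P))) & (~R | (R -> ~R))): α-rule — add T (Q & (Q -> (~Q | P))), T (~R | (R -> ~R)).
T (Q & (Q -> (~Q | P))): α-rule — add T Q, T (Q -> (~Q | P)).
T (~S <-> (~S | P)): β-rule — branch into T ~S, T (~S | P)  //  F ~S, F (~S | P).
  branch 1 (add T ~S, T (~S | P)):
    T (~R | (R -> ~R)): β-rule — branch into T ~R  //  T (R -> ~R).
      branch 1.1 (add T ~R):
        T (Q -> (~Q | P)): β-rule — branch into F Q  //  T (~Q | P).
          branch 1.1.1 (add F Q):
            × closes — contains both Q and ~Q.
          branch 1.1.2 (add T (~Q | P)):
            T (~S | P): β-rule — branch into T ~S  //  T P.
              branch 1.1.2.1 (add T ~S):
                T (~Q | P): β-rule — branch into T ~Q  //  T P.
                  branch 1.1.2.1.1 (add T ~Q):
                    × closes — contains both Q and ~Q.
                  branch 1.1.2.1.2 (add T P):
                    ○ open, literals {P=T, Q=T, R=F, S=F}.
              branch 1.1.2.2 (add T P):
                T (~Q | P): β-rule — branch into T ~Q  //  T P.
                  branch 1.1.2.2.1 (add T ~Q):
                    × closes — contains both Q and ~Q.
                  branch 1.1.2.2.2 (add T P):
                    ○ open, literals {P=T, Q=T, R=F, S=F}.
      branch 1.2 (add T (R -> ~R)):
        T (Q -> (~Q | P)): β-rule — branch into F Q  //  T (~Q | P).
          branch 1.2.1 (add F Q):
            × closes — contains both Q and ~Q.
          branch 1.2.2 (add T (~Q | P)):
            T (~S | P): β-rule — branch into T ~S  //  T P.
              branch 1.2.2.1 (add T ~S):
                T (R -> ~R): β-rule — branch into F R  //  T ~R.
                  branch 1.2.2.1.1 (add F R):
                    T (~Q | P): β-rule — branch into T ~Q  //  T P.
                      branch 1.2.2.1.1.1 (add T ~Q):
                        × closes — contains both Q and ~Q.
                      branch 1.2.2.1.1.2 (add T P):
                        ○ open, literals {P=T, Q=T, R=F, S=F}.
                  branch 1.2.2.1.2 (add T ~R):
                    T (~Q | P): β-rule — branch into T ~Q  //  T P.
                      branch 1.2.2.1.2.1 (add T ~Q):
                        × closes — contains both Q and ~Q.
                      branch 1.2.2.1.2.2 (add T P):
                        ○ open, literals {P=T, Q=T, R=F, S=F}.
              branch 1.2.2.2 (add T P):
                T (R -> ~R): β-rule — branch into F R  //  T ~R.
                  branch 1.2.2.2.1 (add F R):
                    T (~Q | P): β-rule — branch into T ~Q  //  T P.
                      branch 1.2.2.2.1.1 (add T ~Q):
                        × closes — contains both Q and ~Q.
                      branch 1.2.2.2.1.2 (add T P):
                        ○ open, literals {P=T, Q=T, R=F, S=F}.
                  branch 1.2.2.2.2 (add T ~R):
                    T (~Q | P): β-rule — branch into T ~Q  //  T P.
                      branch 1.2.2.2.2.1 (add T ~Q):
                        × closes — contains both Q and ~Q.
                      branch 1.2.2.2.2.2 (add T P):
                        ○ open, literals {P=T, Q=T, R=F, S=F}.
  branch 2 (add F ~S, F (~S | P)):
    F (~S | P): α-rule — add F ~S, F P.
    T (~R | (R -> ~R)): β-rule — branch into T ~R  //  T (R -> ~R).
      branch 2.1 (add T ~R):
        T (Q -> (~Q | P)): β-rule — branch into F Q  //  T (~Q | P).
          branch 2.1.1 (add F Q):
            × closes — contains both Q and ~Q.
          branch 2.1.2 (add T (~Q | P)):
            T (~Q | P): β-rule — branch into T ~Q  //  T P.
              branch 2.1.2.1 (add T ~Q):
                × closes — contains both Q and ~Q.
              branch 2.1.2.2 (add T P):
                × closes — contains both P and ~P.
      branch 2.2 (add T (R -> ~R)):
        T (Q -> (~Q | P)): β-rule — branch into F Q  //  T (~Q | P).
          branch 2.2.1 (add F Q):
            × closes — contains both Q and ~Q.
          branch 2.2.2 (add T (~Q | P)):
            T (R -> ~R): β-rule — branch into F R  //  T ~R.
              branch 2.2.2.1 (add F R):
                T (~Q | P): β-rule — branch into T ~Q  //  T P.
                  branch 2.2.2.1.1 (add T ~Q):
                    × closes — contains both Q and ~Q.
                  branch 2.2.2.1.2 (add T P):
                    × closes — contains both P and ~P.
              branch 2.2.2.2 (add T ~R):
                T (~Q | P): β-rule — branch into T ~Q  //  T P.
                  branch 2.2.2.2.1 (add T ~Q):
                    × closes — contains both Q and ~Q.
                  branch 2.2.2.2.2 (add T P):
                    × closes — contains both P and ~P.
16 branches closed, 6 open.
Each open branch fixes some atoms; the unmentioned ones are free. Counting distinct full assignments: branch {P=T, Q=T, R=F, S=F} (none free) contributes 1 new; branch {P=T, Q=T, R=F, S=F} (none free) contributes 0 new; branch {P=T, Q=T, R=F, S=F} (none free) contributes 0 new; branch {P=T, Q=T, R=F, S=F} (none free) contributes 0 new; branch {P=T, Q=T, R=F, S=F} (none free) contributes 0 new; branch {P=T, Q=T, R=F, S=F} (none free) contributes 0 new. Total: 1.

1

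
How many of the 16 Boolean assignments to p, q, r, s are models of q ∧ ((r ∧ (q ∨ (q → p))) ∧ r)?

4

Initial set: {(q ∧ ((r ∧ (q ∨ (q → p))) ∧ r))}.
(q ∧ ((r ∧ (q ∨ (q → p))) ∧ r)): α-rule — add q, ((r ∧ (q ∨ (q → p))) ∧ r).
((r ∧ (q ∨ (q → p))) ∧ r): α-rule — add (r ∧ (q ∨ (q → p))), r.
(r ∧ (q ∨ (q → p))): α-rule — add r, (q ∨ (q → p)).
(q ∨ (q → p)): β-rule — branch into q  //  (q → p).
  branch 1 (add q):
    ○ open, literals {q=true, r=true}.
  branch 2 (add (q → p)):
    (q → p): β-rule — branch into ¬q  //  p.
      branch 2.1 (add ¬q):
        × closes — contains both q and ¬q.
      branch 2.2 (add p):
        ○ open, literals {p=true, q=true, r=true}.
1 branch closed, 2 open.
Each open branch fixes some atoms; the unmentioned ones are free. Counting distinct full assignments: branch {q=true, r=true} (p, s) contributes 4 new; branch {p=true, q=true, r=true} (s) contributes 0 new. Total: 4.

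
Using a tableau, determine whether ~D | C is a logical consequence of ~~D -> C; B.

Initial set: {(~~D -> C); B; ~(~D | C)}.
~(~D | C): α-rule — add ~~D, ~C.
(~~D -> C): β-rule — branch into ~~~D  //  C.
  branch 1 (add ~~~D):
    ~~~D: drop double negation, giving ~D.
    × closes — contains both D and ~D.
  branch 2 (add C):
    × closes — contains both C and ~C.
All 2 branches close.
Every branch closed, so the premises entail the conclusion.

Yes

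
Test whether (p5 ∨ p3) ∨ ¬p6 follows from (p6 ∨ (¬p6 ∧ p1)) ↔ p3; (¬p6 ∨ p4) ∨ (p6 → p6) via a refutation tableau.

Initial set: {T ((p6 ∨ (¬p6 ∧ p1)) ↔ p3); T ((¬p6 ∨ p4) ∨ (p6 → p6)); F ((p5 ∨ p3) ∨ ¬p6)}.
F ((p5 ∨ p3) ∨ ¬p6): α-rule — add F (p5 ∨ p3), F ¬p6.
F (p5 ∨ p3): α-rule — add F p5, F p3.
T ((p6 ∨ (¬p6 ∧ p1)) ↔ p3): β-rule — branch into T (p6 ∨ (¬p6 ∧ p1)), T p3  //  F (p6 ∨ (¬p6 ∧ p1)), F p3.
  branch 1 (add T (p6 ∨ (¬p6 ∧ p1)), T p3):
    × closes — contains both p3 and ¬p3.
  branch 2 (add F (p6 ∨ (¬p6 ∧ p1)), F p3):
    F (p6 ∨ (¬p6 ∧ p1)): α-rule — add F p6, F (¬p6 ∧ p1).
    × closes — contains both p6 and ¬p6.
All 2 branches close.
Every branch closed, so the premises entail the conclusion.

Yes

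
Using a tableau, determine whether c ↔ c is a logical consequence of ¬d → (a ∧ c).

Initial set: {(¬d → (a ∧ c)); ¬(c ↔ c)}.
(¬d → (a ∧ c)): β-rule — branch into ¬¬d  //  (a ∧ c).
  branch 1 (add ¬¬d):
    ¬(c ↔ c): β-rule — branch into c, ¬c  //  ¬c, c.
      branch 1.1 (add c, ¬c):
        × closes — contains both c and ¬c.
      branch 1.2 (add ¬c, c):
        × closes — contains both c and ¬c.
  branch 2 (add (a ∧ c)):
    (a ∧ c): α-rule — add a, c.
    ¬(c ↔ c): β-rule — branch into c, ¬c  //  ¬c, c.
      branch 2.1 (add c, ¬c):
        × closes — contains both c and ¬c.
      branch 2.2 (add ¬c, c):
        × closes — contains both c and ¬c.
All 4 branches close.
Every branch closed, so the premises entail the conclusion.

Yes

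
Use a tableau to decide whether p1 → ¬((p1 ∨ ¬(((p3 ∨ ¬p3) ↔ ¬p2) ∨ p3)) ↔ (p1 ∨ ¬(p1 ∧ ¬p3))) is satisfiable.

Initial set: {T (p1 → ¬((p1 ∨ ¬(((p3 ∨ ¬p3) ↔ ¬p2) ∨ p3)) ↔ (p1 ∨ ¬(p1 ∧ ¬p3))))}.
T (p1 → ¬((p1 ∨ ¬(((p3 ∨ ¬p3) ↔ ¬p2) ∨ p3)) ↔ (p1 ∨ ¬(p1 ∧ ¬p3)))): β-rule — branch into F p1  //  T ¬((p1 ∨ ¬(((p3 ∨ ¬p3) ↔ ¬p2) ∨ p3)) ↔ (p1 ∨ ¬(p1 ∧ ¬p3))).
  branch 1 (add F p1):
    ○ open, literals {p1=0}.
  branch 2 (add T ¬((p1 ∨ ¬(((p3 ∨ ¬p3) ↔ ¬p2) ∨ p3)) ↔ (p1 ∨ ¬(p1 ∧ ¬p3)))):
    T ¬((p1 ∨ ¬(((p3 ∨ ¬p3) ↔ ¬p2) ∨ p3)) ↔ (p1 ∨ ¬(p1 ∧ ¬p3))): β-rule — branch into T (p1 ∨ ¬(((p3 ∨ ¬p3) ↔ ¬p2) ∨ p3)), F (p1 ∨ ¬(p1 ∧ ¬p3))  //  F (p1 ∨ ¬(((p3 ∨ ¬p3) ↔ ¬p2) ∨ p3)), T (p1 ∨ ¬(p1 ∧ ¬p3)).
      branch 2.1 (add T (p1 ∨ ¬(((p3 ∨ ¬p3) ↔ ¬p2) ∨ p3)), F (p1 ∨ ¬(p1 ∧ ¬p3))):
        F (p1 ∨ ¬(p1 ∧ ¬p3)): α-rule — add F p1, F ¬(p1 ∧ ¬p3).
        F ¬(p1 ∧ ¬p3): α-rule — add T p1, T ¬p3.
        × closes — contains both p1 and ¬p1.
      branch 2.2 (add F (p1 ∨ ¬(((p3 ∨ ¬p3) ↔ ¬p2) ∨ p3)), T (p1 ∨ ¬(p1 ∧ ¬p3))):
        F (p1 ∨ ¬(((p3 ∨ ¬p3) ↔ ¬p2) ∨ p3)): α-rule — add F p1, F ¬(((p3 ∨ ¬p3) ↔ ¬p2) ∨ p3).
        T (p1 ∨ ¬(p1 ∧ ¬p3)): β-rule — branch into T p1  //  T ¬(p1 ∧ ¬p3).
          branch 2.2.1 (add T p1):
            × closes — contains both p1 and ¬p1.
          branch 2.2.2 (add T ¬(p1 ∧ ¬p3)):
            F ¬(((p3 ∨ ¬p3) ↔ ¬p2) ∨ p3): β-rule — branch into T ((p3 ∨ ¬p3) ↔ ¬p2)  //  T p3.
              branch 2.2.2.1 (add T ((p3 ∨ ¬p3) ↔ ¬p2)):
                T ¬(p1 ∧ ¬p3): β-rule — branch into F p1  //  F ¬p3.
                  branch 2.2.2.1.1 (add F p1):
                    T ((p3 ∨ ¬p3) ↔ ¬p2): β-rule — branch into T (p3 ∨ ¬p3), T ¬p2  //  F (p3 ∨ ¬p3), F ¬p2.
                      branch 2.2.2.1.1.1 (add T (p3 ∨ ¬p3), T ¬p2):
                        T (p3 ∨ ¬p3): β-rule — branch into T p3  //  T ¬p3.
                          branch 2.2.2.1.1.1.1 (add T p3):
                            ○ open, literals {p1=0, p2=0, p3=1}.
                          branch 2.2.2.1.1.1.2 (add T ¬p3):
                            ○ open, literals {p1=0, p2=0, p3=0}.
                      branch 2.2.2.1.1.2 (add F (p3 ∨ ¬p3), F ¬p2):
                        F (p3 ∨ ¬p3): α-rule — add F p3, F ¬p3.
                        × closes — contains both p3 and ¬p3.
                  branch 2.2.2.1.2 (add F ¬p3):
                    T ((p3 ∨ ¬p3) ↔ ¬p2): β-rule — branch into T (p3 ∨ ¬p3), T ¬p2  //  F (p3 ∨ ¬p3), F ¬p2.
                      branch 2.2.2.1.2.1 (add T (p3 ∨ ¬p3), T ¬p2):
                        T (p3 ∨ ¬p3): β-rule — branch into T p3  //  T ¬p3.
                          branch 2.2.2.1.2.1.1 (add T p3):
                            ○ open, literals {p1=0, p2=0, p3=1}.
                          branch 2.2.2.1.2.1.2 (add T ¬p3):
                            × closes — contains both p3 and ¬p3.
                      branch 2.2.2.1.2.2 (add F (p3 ∨ ¬p3), F ¬p2):
                        F (p3 ∨ ¬p3): α-rule — add F p3, F ¬p3.
                        × closes — contains both p3 and ¬p3.
              branch 2.2.2.2 (add T p3):
                T ¬(p1 ∧ ¬p3): β-rule — branch into F p1  //  F ¬p3.
                  branch 2.2.2.2.1 (add F p1):
                    ○ open, literals {p1=0, p3=1}.
                  branch 2.2.2.2.2 (add F ¬p3):
                    ○ open, literals {p1=0, p3=1}.
5 branches closed, 6 open.
An open branch gives a satisfying assignment: p1=0.

Satisfiable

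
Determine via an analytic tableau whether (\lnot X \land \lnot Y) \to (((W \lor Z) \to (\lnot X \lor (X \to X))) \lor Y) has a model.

Initial set: {((\lnot X \land \lnot Y) \to (((W \lor Z) \to (\lnot X \lor (X \to X))) \lor Y))}.
((\lnot X \land \lnot Y) \to (((W \lor Z) \to (\lnot X \lor (X \to X))) \lor Y)): β-rule — branch into \lnot (\lnot X \land \lnot Y)  //  (((W \lor Z) \to (\lnot X \lor (X \to X))) \lor Y).
  branch 1 (add \lnot (\lnot X \land \lnot Y)):
    \lnot (\lnot X \land \lnot Y): β-rule — branch into \lnot \lnot X  //  \lnot \lnot Y.
      branch 1.1 (add \lnot \lnot X):
        ○ open, literals {X=T}.
      branch 1.2 (add \lnot \lnot Y):
        ○ open, literals {Y=T}.
  branch 2 (add (((W \lor Z) \to (\lnot X \lor (X \to X))) \lor Y)):
    (((W \lor Z) \to (\lnot X \lor (X \to X))) \lor Y): β-rule — branch into ((W \lor Z) \to (\lnot X \lor (X \to X)))  //  Y.
      branch 2.1 (add ((W \lor Z) \to (\lnot X \lor (X \to X)))):
        ((W \lor Z) \to (\lnot X \lor (X \to X))): β-rule — branch into \lnot (W \lor Z)  //  (\lnot X \lor (X \to X)).
          branch 2.1.1 (add \lnot (W \lor Z)):
            \lnot (W \lor Z): α-rule — add \lnot W, \lnot Z.
            ○ open, literals {W=F, Z=F}.
          branch 2.1.2 (add (\lnot X \lor (X \to X))):
            (\lnot X \lor (X \to X)): β-rule — branch into \lnot X  //  (X \to X).
              branch 2.1.2.1 (add \lnot X):
                ○ open, literals {X=F}.
              branch 2.1.2.2 (add (X \to X)):
                (X \to X): β-rule — branch into \lnot X  //  X.
                  branch 2.1.2.2.1 (add \lnot X):
                    ○ open, literals {X=F}.
                  branch 2.1.2.2.2 (add X):
                    ○ open, literals {X=T}.
      branch 2.2 (add Y):
        ○ open, literals {Y=T}.
0 branches closed, 7 open.
An open branch gives a satisfying assignment: X=T.

Satisfiable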